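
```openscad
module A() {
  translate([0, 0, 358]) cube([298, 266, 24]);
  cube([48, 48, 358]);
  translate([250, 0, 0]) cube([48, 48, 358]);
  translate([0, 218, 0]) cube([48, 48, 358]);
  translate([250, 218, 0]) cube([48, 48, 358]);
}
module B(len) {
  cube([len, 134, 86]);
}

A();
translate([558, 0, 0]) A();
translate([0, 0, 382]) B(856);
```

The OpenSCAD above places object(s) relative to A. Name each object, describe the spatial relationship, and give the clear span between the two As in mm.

Second stool starts at x = 558; first ends at x = 298; clear span = 558 − 298 = 260 mm.

A is a stool. B is a beam. A beam spans the tops of two stools. The clear span between the two stools is 260 mm.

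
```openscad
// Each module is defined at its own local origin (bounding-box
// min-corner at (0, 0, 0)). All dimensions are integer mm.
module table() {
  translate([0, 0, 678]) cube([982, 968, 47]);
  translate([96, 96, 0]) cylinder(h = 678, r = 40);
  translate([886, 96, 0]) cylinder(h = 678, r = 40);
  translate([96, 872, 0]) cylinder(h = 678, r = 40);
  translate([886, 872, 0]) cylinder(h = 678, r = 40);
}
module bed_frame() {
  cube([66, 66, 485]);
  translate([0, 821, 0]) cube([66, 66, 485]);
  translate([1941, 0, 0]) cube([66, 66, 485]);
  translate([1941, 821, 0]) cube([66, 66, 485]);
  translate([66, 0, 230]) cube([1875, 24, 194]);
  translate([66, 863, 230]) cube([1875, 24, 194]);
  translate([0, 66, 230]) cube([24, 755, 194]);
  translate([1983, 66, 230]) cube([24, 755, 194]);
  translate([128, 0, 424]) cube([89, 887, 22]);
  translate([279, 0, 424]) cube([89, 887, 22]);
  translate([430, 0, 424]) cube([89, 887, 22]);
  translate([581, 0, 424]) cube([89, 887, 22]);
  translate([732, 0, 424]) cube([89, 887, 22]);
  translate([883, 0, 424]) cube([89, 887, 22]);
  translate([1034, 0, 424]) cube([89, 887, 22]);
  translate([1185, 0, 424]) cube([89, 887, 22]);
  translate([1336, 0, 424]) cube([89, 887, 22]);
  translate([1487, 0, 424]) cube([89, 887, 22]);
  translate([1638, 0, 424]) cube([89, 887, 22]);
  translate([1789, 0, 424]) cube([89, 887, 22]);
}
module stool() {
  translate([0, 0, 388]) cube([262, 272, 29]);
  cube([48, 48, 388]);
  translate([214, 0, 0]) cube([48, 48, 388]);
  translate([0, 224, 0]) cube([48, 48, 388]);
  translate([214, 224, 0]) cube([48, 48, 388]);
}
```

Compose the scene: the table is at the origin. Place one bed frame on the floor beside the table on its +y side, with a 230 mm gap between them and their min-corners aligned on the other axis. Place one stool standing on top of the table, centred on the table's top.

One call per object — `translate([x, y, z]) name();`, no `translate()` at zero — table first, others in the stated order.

table();
translate([0, 1198, 0]) bed_frame();
translate([360, 348, 725]) stool();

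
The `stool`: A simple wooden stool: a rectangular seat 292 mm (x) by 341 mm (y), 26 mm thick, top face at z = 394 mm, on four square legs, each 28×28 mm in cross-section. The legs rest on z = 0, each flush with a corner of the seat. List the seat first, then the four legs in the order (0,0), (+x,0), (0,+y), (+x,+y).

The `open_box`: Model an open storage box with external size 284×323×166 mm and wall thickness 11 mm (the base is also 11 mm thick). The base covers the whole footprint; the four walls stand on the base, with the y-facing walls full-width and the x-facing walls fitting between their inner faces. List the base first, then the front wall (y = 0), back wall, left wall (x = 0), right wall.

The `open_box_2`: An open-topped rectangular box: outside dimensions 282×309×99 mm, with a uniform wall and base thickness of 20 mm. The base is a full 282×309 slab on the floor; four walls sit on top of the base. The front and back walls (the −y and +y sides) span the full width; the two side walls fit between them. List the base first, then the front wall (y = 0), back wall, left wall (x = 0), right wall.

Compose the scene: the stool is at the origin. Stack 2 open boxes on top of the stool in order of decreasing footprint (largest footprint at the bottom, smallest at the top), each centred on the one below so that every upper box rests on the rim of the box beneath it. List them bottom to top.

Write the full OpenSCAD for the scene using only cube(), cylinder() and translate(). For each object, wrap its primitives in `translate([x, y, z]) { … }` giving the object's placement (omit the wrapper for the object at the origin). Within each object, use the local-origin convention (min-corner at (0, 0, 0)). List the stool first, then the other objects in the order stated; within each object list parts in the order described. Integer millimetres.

translate([0, 0, 368]) cube([292, 341, 26]);
cube([28, 28, 368]);
translate([264, 0, 0]) cube([28, 28, 368]);
translate([0, 313, 0]) cube([28, 28, 368]);
translate([264, 313, 0]) cube([28, 28, 368]);
translate([4, 9, 394]) {
  cube([284, 323, 11]);
  translate([0, 0, 11]) cube([284, 11, 155]);
  translate([0, 312, 11]) cube([284, 11, 155]);
  translate([0, 11, 11]) cube([11, 301, 155]);
  translate([273, 11, 11]) cube([11, 301, 155]);
}
translate([5, 16, 560]) {
  cube([282, 309, 20]);
  translate([0, 0, 20]) cube([282, 20, 79]);
  translate([0, 289, 20]) cube([282, 20, 79]);
  translate([0, 20, 20]) cube([20, 269, 79]);
  translate([262, 20, 20]) cube([20, 269, 79]);
}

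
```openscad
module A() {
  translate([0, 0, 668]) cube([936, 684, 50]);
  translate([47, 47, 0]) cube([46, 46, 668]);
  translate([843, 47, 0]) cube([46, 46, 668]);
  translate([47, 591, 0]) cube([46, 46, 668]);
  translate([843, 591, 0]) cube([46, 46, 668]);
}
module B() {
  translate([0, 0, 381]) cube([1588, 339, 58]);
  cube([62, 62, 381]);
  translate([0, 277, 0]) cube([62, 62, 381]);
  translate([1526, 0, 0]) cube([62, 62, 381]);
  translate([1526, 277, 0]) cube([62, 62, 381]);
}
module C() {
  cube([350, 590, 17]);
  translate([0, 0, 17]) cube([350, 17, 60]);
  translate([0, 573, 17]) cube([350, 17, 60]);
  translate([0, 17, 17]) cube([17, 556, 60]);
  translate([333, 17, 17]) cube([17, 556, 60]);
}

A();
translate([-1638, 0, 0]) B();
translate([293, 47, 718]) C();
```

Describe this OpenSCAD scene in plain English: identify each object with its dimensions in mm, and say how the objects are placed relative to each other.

A is a table with a 936×684 mm rectangular top, 50 mm thick, top surface at z = 718 mm, supported by four 46×46 mm square legs, each inset 47 mm from the nearest pair of top edges, running from the floor.

B is a long wooden bench with a 1588 mm (x) × 339 mm (y) seat, 58 mm thick, its top surface 439 mm above the floor. Four 62 mm square legs at the seat corners, flush with the edges, run from z = 0 to the seat underside.

C is an open storage box with external size 350×590×77 mm and wall thickness 17 mm (the base is also 17 mm thick). The base covers the whole footprint; the four walls stand on the base, with the y-facing walls full-width and the x-facing walls fitting between their inner faces.

The bench is on the floor beside the table on its −x side. The open box is on top of the table, centred.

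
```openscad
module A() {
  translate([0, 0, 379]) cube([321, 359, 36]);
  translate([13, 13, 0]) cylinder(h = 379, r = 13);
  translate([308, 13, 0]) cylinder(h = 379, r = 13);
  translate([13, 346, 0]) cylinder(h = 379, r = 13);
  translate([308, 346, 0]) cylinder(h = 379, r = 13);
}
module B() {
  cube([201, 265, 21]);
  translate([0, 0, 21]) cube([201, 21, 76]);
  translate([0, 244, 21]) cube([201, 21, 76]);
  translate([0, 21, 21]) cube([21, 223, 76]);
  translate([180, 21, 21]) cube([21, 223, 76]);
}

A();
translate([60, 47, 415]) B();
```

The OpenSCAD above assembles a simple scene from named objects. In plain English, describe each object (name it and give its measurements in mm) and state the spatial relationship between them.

A is a four-legged stool. The seat is 321×359 mm, 36 mm thick, top at z = 415 mm. It stands on four round legs, each 26 mm in diameter, from z = 0 to the seat underside, each leg's axis is inset half a diameter from the nearest pair of seat edges (so the leg's bounding box is flush with the corner).

B is an open storage box with external size 201×265×97 mm and wall thickness 21 mm (the base is also 21 mm thick). The base covers the whole footprint; the four walls stand on the base, with the y-facing walls full-width and the x-facing walls fitting between their inner faces.

The open box is on top of the stool, centred.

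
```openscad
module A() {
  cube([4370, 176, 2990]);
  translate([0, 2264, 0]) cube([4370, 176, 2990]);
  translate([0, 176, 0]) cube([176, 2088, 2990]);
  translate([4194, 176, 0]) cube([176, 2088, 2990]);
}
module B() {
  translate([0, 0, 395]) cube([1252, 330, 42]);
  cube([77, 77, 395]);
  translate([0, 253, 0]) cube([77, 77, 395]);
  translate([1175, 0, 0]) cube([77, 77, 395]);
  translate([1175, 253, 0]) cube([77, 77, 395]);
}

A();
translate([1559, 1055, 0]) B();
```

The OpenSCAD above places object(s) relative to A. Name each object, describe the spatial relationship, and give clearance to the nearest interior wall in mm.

Clearances: x = 1383, y = 879; minimum 879 mm.

A is a house frame. B is a bench. The bench sits inside the house frame, centred. The clearance to the nearest interior wall is 879 mm.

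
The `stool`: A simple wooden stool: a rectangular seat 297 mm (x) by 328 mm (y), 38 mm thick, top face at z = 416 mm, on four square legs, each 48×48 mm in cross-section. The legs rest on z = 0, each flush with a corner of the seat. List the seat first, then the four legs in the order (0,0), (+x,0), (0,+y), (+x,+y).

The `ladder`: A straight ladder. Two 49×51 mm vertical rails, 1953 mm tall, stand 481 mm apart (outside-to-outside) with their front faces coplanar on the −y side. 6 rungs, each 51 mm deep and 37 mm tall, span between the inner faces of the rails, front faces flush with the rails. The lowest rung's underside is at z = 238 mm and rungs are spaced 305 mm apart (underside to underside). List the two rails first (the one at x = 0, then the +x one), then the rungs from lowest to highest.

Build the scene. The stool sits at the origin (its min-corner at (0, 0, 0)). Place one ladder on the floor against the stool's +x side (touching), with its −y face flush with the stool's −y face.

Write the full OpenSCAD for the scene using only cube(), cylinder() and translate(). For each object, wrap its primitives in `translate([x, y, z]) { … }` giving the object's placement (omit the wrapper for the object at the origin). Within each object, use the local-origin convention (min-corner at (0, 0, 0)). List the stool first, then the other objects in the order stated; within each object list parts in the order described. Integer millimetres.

translate([0, 0, 378]) cube([297, 328, 38]);
cube([48, 48, 378]);
translate([249, 0, 0]) cube([48, 48, 378]);
translate([0, 280, 0]) cube([48, 48, 378]);
translate([249, 280, 0]) cube([48, 48, 378]);
translate([297, 0, 0]) {
  cube([49, 51, 1953]);
  translate([432, 0, 0]) cube([49, 51, 1953]);
  translate([49, 0, 238]) cube([383, 51, 37]);
  translate([49, 0, 543]) cube([383, 51, 37]);
  translate([49, 0, 848]) cube([383, 51, 37]);
  translate([49, 0, 1153]) cube([383, 51, 37]);
  translate([49, 0, 1458]) cube([383, 51, 37]);
  translate([49, 0, 1763]) cube([383, 51, 37]);
}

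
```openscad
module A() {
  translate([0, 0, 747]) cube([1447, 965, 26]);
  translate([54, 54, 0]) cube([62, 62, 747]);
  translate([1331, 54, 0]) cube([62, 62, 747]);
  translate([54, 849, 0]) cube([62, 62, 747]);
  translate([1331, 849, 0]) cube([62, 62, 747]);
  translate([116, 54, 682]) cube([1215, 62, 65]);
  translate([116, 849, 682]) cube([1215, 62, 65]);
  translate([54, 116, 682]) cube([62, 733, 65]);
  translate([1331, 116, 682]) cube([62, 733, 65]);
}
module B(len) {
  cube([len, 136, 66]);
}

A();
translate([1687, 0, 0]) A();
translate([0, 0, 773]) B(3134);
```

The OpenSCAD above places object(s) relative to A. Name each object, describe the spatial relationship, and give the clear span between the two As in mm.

A is a table. B is a beam. A beam spans the tops of two tables. The clear span between the two tables is 240 mm.

Second table starts at x = 1687; first ends at x = 1447; clear span = 1687 − 1447 = 240 mm.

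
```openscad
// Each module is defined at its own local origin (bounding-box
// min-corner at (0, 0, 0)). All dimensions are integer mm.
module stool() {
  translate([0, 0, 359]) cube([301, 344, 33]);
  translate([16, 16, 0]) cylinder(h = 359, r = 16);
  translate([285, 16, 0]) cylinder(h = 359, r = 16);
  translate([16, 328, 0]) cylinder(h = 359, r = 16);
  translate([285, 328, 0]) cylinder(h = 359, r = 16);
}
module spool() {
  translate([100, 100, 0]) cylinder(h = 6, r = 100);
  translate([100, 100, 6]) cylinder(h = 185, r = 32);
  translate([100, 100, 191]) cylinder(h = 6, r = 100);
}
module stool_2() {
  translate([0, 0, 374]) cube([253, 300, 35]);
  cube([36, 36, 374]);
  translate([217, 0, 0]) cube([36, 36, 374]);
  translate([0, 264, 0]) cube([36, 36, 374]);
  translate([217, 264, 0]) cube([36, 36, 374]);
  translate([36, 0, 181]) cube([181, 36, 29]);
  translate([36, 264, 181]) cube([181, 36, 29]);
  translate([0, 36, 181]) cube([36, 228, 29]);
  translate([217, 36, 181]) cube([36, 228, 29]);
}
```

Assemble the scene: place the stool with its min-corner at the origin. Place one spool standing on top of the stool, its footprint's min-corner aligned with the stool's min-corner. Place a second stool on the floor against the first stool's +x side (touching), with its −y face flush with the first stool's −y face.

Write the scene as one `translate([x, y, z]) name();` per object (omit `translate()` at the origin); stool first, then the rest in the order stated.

stool();
translate([0, 0, 392]) spool();
translate([301, 0, 0]) stool_2();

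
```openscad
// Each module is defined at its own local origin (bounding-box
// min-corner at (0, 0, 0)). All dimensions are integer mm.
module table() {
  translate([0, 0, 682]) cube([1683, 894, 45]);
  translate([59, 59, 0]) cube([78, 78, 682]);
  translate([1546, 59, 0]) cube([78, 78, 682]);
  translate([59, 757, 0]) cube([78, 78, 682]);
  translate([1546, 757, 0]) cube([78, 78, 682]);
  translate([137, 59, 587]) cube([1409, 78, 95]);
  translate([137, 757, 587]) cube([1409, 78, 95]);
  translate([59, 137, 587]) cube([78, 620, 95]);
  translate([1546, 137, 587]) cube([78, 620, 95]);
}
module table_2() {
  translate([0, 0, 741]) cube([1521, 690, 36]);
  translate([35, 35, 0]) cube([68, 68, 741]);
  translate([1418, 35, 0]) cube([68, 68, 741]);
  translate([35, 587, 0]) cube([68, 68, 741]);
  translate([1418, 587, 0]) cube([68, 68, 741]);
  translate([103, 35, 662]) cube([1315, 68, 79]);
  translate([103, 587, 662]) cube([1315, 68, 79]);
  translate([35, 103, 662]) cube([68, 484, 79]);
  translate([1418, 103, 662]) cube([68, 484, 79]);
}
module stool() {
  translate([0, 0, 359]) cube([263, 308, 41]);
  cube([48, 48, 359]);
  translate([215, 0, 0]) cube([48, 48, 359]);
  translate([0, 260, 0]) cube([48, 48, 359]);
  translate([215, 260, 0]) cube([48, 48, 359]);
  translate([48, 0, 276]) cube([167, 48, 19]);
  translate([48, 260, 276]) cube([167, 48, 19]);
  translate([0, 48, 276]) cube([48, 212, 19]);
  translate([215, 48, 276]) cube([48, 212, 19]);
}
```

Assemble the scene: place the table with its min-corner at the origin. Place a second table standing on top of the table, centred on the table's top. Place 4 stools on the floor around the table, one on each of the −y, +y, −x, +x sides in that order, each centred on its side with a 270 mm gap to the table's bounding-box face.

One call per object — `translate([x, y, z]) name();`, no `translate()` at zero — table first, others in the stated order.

table();
translate([81, 102, 727]) table_2();
translate([710, -578, 0]) stool();
translate([710, 1164, 0]) stool();
translate([-533, 293, 0]) stool();
translate([1953, 293, 0]) stool();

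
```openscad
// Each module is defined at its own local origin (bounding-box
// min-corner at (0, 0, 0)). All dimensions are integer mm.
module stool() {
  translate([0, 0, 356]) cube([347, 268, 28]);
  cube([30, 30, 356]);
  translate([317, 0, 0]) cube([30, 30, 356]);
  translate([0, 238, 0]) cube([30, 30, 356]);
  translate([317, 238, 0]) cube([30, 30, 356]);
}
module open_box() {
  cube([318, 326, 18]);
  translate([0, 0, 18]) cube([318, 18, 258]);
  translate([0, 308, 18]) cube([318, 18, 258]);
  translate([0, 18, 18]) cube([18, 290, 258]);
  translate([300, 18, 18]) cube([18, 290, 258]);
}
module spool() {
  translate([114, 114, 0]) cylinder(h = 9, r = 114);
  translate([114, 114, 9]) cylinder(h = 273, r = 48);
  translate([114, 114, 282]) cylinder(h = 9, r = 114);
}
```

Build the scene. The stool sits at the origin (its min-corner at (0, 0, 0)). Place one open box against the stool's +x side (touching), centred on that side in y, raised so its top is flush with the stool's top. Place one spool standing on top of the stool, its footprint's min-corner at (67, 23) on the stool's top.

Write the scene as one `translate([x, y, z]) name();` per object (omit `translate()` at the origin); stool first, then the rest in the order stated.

stool();
translate([347, -29, 108]) open_box();
translate([67, 23, 384]) spool();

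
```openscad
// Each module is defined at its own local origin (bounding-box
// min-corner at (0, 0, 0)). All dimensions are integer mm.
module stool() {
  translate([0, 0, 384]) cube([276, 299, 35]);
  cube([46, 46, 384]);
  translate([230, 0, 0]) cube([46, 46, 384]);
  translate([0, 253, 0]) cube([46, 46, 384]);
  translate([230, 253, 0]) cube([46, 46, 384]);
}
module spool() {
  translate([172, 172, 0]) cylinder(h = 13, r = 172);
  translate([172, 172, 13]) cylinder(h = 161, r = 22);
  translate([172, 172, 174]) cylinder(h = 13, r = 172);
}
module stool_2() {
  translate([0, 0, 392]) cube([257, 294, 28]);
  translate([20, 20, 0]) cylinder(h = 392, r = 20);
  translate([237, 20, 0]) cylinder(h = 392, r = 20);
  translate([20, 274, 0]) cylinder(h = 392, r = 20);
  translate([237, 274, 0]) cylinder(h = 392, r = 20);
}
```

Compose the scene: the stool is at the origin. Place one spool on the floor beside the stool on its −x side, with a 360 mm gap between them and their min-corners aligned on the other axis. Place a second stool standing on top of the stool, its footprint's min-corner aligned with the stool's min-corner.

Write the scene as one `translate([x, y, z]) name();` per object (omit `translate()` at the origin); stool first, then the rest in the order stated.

stool();
translate([-704, 0, 0]) spool();
translate([0, 0, 419]) stool_2();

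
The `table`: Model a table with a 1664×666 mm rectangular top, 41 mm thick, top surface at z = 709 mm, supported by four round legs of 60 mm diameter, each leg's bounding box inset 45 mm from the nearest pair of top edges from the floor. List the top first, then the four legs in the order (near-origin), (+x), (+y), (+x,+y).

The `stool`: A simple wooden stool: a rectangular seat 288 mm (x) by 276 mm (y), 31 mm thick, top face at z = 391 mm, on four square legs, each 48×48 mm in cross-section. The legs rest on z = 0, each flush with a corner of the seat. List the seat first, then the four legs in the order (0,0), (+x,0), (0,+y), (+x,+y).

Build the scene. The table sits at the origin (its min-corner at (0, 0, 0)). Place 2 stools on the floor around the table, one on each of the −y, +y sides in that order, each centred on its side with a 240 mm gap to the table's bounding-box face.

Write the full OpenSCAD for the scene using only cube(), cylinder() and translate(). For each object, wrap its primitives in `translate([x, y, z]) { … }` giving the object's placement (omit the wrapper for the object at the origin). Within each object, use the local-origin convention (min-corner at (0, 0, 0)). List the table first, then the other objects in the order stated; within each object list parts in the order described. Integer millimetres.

translate([0, 0, 668]) cube([1664, 666, 41]);
translate([75, 75, 0]) cylinder(h = 668, r = 30);
translate([1589, 75, 0]) cylinder(h = 668, r = 30);
translate([75, 591, 0]) cylinder(h = 668, r = 30);
translate([1589, 591, 0]) cylinder(h = 668, r = 30);
translate([688, -516, 0]) {
  translate([0, 0, 360]) cube([288, 276, 31]);
  cube([48, 48, 360]);
  translate([240, 0, 0]) cube([48, 48, 360]);
  translate([0, 228, 0]) cube([48, 48, 360]);
  translate([240, 228, 0]) cube([48, 48, 360]);
}
translate([688, 906, 0]) {
  translate([0, 0, 360]) cube([288, 276, 31]);
  cube([48, 48, 360]);
  translate([240, 0, 0]) cube([48, 48, 360]);
  translate([0, 228, 0]) cube([48, 48, 360]);
  translate([240, 228, 0]) cube([48, 48, 360]);
}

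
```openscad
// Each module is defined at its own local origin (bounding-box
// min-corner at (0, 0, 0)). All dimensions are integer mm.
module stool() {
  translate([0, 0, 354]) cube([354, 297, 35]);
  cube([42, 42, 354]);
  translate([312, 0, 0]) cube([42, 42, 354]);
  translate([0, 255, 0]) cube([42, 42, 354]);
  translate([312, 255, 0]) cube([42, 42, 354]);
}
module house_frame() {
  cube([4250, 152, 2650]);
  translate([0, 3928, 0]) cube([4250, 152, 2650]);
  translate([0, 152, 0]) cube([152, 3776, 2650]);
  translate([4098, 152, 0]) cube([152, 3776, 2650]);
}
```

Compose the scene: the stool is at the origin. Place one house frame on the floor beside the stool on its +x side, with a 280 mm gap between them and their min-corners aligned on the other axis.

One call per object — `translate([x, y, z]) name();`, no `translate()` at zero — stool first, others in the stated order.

stool();
translate([634, 0, 0]) house_frame();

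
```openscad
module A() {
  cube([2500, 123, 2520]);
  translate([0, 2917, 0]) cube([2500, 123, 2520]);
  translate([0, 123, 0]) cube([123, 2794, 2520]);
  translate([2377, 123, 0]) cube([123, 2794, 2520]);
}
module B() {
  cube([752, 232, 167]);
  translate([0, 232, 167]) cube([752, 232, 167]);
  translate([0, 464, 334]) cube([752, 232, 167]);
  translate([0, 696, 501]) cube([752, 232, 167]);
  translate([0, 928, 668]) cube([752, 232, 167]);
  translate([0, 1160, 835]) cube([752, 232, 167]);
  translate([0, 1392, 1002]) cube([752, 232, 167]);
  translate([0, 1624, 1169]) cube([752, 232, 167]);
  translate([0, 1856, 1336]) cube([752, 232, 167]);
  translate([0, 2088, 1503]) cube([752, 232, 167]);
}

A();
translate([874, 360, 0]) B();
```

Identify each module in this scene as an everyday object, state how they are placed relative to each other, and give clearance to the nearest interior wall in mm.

A is a house frame. B is a staircase. The staircase sits inside the house frame, centred. The clearance to the nearest interior wall is 237 mm.

Clearances: x = 751, y = 237; minimum 237 mm.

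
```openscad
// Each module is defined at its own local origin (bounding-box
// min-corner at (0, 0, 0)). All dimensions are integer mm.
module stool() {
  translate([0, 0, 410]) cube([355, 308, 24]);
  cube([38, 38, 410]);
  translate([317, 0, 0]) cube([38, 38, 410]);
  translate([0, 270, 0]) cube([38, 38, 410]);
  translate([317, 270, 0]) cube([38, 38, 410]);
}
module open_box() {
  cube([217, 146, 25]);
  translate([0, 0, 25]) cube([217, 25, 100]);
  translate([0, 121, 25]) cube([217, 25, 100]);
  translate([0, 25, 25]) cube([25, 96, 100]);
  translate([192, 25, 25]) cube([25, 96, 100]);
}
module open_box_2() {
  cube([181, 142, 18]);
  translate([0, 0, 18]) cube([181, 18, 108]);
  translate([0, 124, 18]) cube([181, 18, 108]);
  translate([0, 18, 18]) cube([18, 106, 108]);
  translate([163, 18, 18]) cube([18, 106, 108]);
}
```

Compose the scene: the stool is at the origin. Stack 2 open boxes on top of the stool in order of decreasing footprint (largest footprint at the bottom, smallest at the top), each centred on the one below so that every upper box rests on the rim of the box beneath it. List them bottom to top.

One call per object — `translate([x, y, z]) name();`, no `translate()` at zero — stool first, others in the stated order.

stool();
translate([69, 81, 434]) open_box();
translate([87, 83, 559]) open_box_2();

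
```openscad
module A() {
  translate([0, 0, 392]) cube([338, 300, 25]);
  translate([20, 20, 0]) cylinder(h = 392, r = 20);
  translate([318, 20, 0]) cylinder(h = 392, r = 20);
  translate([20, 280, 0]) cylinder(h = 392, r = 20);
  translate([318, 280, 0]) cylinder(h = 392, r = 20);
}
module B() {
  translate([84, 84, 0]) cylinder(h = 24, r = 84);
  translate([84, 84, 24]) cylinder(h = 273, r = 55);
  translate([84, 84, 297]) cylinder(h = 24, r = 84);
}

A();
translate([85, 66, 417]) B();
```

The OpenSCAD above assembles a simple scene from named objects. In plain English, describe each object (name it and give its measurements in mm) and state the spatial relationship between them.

A is a simple wooden stool: a rectangular seat 338 mm (x) by 300 mm (y), 25 mm thick, top face at z = 417 mm, on four round legs, each 40 mm in diameter. The legs rest on z = 0, each leg's axis is inset half a diameter from the nearest pair of seat edges (so the leg's bounding box is flush with the corner).

B is a spool: two coaxial disc flanges of radius 84 mm and thickness 24 mm, joined by a core cylinder of radius 55 mm and height 273 mm. The lower flange rests on z = 0 and the three cylinders share a vertical axis.

The spool is on top of the stool, centred.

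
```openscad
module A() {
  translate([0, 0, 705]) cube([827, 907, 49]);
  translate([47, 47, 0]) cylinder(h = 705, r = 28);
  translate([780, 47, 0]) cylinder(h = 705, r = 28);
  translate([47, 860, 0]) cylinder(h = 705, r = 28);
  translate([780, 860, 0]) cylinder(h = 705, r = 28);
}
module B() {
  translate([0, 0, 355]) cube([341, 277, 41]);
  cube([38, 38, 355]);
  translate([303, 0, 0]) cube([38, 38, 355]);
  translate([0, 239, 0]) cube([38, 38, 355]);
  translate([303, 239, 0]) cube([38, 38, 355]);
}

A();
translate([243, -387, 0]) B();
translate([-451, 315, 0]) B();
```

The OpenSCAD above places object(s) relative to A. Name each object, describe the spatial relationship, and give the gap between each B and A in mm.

Each stool's nearest face is 110 mm from the table's bounding box.

A is a table. B is a stool. Two stools sit around the table at the −y, −x sides. The gap between each stool and the table is 110 mm.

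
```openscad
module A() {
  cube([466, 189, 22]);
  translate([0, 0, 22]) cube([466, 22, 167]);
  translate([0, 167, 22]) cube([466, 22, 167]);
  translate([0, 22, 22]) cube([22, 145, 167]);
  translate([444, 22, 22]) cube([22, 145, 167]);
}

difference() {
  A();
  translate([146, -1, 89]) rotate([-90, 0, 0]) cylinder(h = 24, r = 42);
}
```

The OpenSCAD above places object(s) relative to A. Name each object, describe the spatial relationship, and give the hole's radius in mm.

A is an open box. The open box has a circular hole through its front wall. The hole's radius is 42 mm.

The subtracted cylinder has r = 42 mm.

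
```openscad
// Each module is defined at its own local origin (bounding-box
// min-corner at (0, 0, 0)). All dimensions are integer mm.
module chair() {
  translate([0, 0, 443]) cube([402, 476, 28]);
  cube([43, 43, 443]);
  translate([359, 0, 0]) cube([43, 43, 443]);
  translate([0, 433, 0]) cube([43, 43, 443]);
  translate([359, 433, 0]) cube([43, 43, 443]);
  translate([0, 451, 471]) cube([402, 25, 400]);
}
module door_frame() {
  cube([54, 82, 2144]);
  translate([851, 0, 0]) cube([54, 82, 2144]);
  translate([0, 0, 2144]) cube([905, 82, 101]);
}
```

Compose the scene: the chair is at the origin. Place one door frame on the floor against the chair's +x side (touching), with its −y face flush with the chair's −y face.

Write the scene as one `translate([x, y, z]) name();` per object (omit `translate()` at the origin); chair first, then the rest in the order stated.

chair();
translate([402, 0, 0]) door_frame();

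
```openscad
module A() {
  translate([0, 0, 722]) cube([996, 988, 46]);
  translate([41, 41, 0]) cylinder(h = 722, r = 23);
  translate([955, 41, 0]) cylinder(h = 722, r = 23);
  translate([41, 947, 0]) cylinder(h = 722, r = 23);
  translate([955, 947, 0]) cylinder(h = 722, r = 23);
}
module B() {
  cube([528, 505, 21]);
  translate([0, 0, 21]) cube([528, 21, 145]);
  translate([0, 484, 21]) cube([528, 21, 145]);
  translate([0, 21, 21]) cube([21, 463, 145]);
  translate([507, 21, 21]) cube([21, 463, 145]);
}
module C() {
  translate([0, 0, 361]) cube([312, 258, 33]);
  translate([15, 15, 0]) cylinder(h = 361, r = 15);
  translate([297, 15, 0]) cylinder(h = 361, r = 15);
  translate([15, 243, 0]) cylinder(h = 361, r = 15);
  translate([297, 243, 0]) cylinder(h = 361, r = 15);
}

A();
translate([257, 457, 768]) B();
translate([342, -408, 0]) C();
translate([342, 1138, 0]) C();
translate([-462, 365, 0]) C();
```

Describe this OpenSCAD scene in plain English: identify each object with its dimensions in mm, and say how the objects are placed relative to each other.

A is a rectangular dining table. The top is 996×988×46 mm with its upper surface at z = 768 mm. It stands on four round legs of 46 mm diameter, each leg's bounding box inset 18 mm from the nearest pair of top edges, running from the floor to the underside of the top.

B is an open-topped rectangular box: outside dimensions 528×505×166 mm, with a uniform wall and base thickness of 21 mm. The base is a full 528×505 slab on the floor; four walls sit on top of the base. The front and back walls (the −y and +y sides) span the full width; the two side walls fit between them.

C is a simple wooden stool: a rectangular seat 312 mm (x) by 258 mm (y), 33 mm thick, top face at z = 394 mm, on four round legs, each 30 mm in diameter. The legs rest on z = 0, each leg's axis is inset half a diameter from the nearest pair of seat edges (so the leg's bounding box is flush with the corner).

The open box is on top of the table. Three stools sit around the table at the −y, +y, −x sides.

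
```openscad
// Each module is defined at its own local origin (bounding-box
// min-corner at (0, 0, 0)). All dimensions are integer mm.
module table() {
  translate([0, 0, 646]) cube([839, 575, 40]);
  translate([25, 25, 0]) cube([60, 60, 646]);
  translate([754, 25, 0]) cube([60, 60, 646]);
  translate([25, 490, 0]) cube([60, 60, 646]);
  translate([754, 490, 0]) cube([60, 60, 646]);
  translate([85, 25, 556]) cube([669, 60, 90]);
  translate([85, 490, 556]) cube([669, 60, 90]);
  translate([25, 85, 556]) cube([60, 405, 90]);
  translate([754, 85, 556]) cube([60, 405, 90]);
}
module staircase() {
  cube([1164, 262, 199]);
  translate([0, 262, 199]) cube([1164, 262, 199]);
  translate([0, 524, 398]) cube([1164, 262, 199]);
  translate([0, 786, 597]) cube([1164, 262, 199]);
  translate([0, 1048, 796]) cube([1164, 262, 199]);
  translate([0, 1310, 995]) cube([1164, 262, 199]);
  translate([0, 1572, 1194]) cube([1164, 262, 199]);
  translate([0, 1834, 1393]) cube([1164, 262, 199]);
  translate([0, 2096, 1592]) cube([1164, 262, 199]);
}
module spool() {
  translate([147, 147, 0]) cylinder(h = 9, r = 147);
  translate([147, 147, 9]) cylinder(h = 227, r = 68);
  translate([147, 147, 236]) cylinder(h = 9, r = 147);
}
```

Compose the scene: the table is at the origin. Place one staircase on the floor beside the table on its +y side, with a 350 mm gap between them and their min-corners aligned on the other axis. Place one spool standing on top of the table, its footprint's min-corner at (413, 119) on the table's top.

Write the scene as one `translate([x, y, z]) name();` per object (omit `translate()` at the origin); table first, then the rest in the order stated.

table();
translate([0, 925, 0]) staircase();
translate([413, 119, 686]) spool();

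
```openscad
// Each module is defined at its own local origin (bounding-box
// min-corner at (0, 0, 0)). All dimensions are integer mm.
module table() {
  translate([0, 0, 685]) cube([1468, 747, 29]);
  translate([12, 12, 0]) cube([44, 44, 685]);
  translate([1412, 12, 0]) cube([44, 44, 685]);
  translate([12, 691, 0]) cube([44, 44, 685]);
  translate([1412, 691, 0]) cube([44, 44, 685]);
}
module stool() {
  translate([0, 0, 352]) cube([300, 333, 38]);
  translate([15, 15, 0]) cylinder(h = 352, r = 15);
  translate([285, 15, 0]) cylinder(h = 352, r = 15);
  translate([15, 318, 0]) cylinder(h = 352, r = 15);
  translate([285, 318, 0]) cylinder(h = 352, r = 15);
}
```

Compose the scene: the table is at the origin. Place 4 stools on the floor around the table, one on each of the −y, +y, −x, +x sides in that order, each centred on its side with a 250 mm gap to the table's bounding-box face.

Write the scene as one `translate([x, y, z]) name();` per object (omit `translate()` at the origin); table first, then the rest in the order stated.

table();
translate([584, -583, 0]) stool();
translate([584, 997, 0]) stool();
translate([-550, 207, 0]) stool();
translate([1718, 207, 0]) stool();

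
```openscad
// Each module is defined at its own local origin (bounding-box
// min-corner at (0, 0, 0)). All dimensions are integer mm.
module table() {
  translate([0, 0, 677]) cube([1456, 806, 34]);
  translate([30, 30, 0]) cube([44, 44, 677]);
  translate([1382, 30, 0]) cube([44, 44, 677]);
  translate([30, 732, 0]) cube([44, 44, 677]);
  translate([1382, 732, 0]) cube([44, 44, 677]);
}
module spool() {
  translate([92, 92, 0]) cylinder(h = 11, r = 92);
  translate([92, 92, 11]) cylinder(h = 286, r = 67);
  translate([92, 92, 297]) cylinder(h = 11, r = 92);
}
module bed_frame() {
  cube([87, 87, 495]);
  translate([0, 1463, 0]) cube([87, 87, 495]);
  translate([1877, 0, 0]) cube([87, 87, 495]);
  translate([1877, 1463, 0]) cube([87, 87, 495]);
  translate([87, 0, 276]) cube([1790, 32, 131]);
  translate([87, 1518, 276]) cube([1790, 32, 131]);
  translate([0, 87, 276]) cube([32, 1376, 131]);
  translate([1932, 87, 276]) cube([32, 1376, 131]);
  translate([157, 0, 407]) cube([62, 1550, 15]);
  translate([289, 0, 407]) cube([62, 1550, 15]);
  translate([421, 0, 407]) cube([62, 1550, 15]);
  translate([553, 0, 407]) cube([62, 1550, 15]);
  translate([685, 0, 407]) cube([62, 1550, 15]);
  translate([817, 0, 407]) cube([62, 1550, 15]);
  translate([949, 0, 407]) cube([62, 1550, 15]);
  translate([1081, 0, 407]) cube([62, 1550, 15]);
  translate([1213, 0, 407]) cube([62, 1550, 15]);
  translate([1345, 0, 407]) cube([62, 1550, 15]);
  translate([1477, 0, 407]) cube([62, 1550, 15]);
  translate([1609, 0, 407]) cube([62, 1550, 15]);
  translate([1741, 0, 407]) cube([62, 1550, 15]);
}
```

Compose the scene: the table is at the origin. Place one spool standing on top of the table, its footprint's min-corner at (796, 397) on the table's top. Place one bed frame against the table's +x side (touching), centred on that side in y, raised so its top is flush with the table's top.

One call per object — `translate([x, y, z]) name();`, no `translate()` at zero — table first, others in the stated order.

table();
translate([796, 397, 711]) spool();
translate([1456, -372, 216]) bed_frame();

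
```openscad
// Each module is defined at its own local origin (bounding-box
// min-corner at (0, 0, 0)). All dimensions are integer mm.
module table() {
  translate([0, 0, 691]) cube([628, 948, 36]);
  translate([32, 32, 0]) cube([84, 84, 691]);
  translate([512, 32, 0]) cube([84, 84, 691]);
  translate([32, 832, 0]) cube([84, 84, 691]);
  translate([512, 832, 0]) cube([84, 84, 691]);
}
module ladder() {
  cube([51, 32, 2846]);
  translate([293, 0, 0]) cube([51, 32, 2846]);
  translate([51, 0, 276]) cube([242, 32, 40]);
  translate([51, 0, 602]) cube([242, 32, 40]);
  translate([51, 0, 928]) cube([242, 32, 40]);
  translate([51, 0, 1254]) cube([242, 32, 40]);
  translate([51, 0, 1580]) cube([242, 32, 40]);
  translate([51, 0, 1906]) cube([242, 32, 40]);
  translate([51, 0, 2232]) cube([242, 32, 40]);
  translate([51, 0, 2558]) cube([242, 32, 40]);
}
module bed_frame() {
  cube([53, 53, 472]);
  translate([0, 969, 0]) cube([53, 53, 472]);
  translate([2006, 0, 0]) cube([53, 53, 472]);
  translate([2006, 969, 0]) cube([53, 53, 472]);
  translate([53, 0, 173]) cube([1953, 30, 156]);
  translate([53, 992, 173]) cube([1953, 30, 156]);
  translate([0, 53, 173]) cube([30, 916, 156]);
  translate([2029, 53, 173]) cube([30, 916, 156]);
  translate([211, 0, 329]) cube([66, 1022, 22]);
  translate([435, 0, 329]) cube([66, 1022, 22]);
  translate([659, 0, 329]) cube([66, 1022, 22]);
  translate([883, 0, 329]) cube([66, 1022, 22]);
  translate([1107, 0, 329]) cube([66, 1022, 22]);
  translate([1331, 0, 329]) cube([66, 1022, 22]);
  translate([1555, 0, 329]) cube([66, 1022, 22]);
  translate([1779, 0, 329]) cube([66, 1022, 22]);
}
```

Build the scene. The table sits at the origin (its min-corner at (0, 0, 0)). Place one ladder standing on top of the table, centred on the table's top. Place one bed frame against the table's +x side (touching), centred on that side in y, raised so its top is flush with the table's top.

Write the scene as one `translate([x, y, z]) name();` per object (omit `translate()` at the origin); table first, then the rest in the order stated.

table();
translate([142, 458, 727]) ladder();
translate([628, -37, 255]) bed_frame();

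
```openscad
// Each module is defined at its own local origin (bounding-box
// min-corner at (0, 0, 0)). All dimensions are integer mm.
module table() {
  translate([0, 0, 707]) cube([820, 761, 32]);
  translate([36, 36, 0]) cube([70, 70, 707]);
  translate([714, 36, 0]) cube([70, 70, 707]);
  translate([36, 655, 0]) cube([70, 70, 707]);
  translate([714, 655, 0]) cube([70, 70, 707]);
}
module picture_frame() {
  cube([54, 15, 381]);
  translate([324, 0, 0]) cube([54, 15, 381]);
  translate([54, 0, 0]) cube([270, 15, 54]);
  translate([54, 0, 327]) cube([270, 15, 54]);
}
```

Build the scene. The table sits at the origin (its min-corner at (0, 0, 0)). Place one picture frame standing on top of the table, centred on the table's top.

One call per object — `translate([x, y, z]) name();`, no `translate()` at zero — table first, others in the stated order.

table();
translate([221, 373, 739]) picture_frame();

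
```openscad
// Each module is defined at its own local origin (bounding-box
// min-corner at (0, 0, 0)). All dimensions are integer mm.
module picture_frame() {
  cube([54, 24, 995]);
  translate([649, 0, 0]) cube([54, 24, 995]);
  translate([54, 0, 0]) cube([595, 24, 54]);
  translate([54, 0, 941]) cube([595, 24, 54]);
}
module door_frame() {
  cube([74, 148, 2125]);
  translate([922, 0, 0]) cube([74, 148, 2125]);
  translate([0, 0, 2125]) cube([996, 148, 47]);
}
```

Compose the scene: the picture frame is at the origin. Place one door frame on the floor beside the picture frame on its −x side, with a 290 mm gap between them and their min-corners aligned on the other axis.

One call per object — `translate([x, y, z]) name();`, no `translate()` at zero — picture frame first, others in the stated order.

picture_frame();
translate([-1286, 0, 0]) door_frame();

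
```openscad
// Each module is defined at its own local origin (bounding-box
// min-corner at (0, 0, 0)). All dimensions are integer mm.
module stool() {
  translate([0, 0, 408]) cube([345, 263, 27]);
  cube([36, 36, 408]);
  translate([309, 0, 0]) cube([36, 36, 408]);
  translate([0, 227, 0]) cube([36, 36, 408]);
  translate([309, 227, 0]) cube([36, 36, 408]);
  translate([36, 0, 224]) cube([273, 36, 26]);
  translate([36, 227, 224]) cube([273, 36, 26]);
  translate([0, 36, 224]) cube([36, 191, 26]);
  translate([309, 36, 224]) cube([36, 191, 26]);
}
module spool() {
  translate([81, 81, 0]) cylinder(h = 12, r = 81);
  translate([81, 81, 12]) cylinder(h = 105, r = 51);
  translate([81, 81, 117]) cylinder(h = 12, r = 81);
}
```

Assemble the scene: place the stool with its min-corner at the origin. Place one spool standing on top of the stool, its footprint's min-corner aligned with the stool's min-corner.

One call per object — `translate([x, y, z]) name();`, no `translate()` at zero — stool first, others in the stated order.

stool();
translate([0, 0, 435]) spool();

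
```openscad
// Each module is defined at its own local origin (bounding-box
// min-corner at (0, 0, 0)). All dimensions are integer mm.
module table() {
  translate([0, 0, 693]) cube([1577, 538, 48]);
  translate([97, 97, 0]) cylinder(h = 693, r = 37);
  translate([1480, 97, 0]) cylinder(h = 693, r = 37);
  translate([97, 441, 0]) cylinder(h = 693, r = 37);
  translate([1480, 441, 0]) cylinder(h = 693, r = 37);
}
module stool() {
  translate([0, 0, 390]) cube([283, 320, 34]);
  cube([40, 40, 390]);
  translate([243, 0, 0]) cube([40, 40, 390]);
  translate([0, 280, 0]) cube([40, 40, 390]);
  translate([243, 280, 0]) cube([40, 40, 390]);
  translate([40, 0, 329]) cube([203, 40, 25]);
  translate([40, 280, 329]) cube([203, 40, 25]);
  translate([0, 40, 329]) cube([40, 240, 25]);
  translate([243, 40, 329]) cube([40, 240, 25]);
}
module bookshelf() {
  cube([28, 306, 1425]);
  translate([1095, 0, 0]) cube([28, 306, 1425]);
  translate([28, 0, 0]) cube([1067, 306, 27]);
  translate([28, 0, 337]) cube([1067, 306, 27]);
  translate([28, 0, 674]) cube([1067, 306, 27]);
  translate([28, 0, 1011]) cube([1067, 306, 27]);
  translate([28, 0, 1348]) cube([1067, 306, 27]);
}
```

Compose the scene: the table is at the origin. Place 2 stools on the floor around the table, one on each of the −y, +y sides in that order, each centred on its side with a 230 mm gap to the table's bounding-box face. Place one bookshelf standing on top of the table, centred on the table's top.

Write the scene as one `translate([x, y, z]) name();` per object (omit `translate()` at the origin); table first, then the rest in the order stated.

table();
translate([647, -550, 0]) stool();
translate([647, 768, 0]) stool();
translate([227, 116, 741]) bookshelf();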